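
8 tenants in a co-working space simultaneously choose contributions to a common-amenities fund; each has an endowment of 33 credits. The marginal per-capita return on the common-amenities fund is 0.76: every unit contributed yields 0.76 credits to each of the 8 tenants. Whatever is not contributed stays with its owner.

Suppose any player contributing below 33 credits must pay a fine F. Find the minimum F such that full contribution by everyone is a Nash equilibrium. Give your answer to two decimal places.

7.92 credits

Given the others contribute fully, the best deviation is to contribute 0 (any partial contribution still incurs the fine and gives up units whose private return 0.76 is below 1).
Deviating from 33 to 0 saves 33 credits but forfeits the deviator's share of the drop in the common-amenities fund: 0.76 × 33 = 25.08.
So the deviation gain is 33 − 25.08 = 7.92, and the fine must be at least 7.92 credits to wipe it out.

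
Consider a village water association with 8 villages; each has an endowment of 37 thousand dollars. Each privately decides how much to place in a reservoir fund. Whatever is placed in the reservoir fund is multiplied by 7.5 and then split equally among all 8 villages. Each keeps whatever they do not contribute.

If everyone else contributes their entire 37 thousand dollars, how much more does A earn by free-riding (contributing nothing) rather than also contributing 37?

Switching from a contribution of 37 to 0 lets A keep an extra 37 thousand dollars, but lowers the reservoir fund by 37, which costs A their own share of that drop: 7.5/8 × 37 = 34.69.
Net gain = 37 − 34.69 = 2.31. The private return per contributed unit (0.9375) is below 1, so free-riding is indeed the best response regardless of what the others do.

2.31 thousand dollars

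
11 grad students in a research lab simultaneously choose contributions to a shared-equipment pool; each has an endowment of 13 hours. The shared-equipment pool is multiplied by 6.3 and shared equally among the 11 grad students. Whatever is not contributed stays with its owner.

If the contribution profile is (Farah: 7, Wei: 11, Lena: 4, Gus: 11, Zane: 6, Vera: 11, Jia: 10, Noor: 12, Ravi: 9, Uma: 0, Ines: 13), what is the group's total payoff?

641.20 hours

Total contributed: 7 + 11 + 4 + 11 + 6 + 11 + 10 + 12 + 9 + 0 + 13 = 94; total kept: 11 × 13 − 94 = 49.
The shared-equipment pool pays out 6.3 × 94 = 592.20 in aggregate.
Group total = 49 + 592.20 = 641.20.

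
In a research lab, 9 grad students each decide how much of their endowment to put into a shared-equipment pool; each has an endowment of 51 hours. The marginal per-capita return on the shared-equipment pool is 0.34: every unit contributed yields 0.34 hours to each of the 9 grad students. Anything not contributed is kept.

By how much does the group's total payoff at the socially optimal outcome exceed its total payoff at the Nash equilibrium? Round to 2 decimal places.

945.54 hours

The private return per contributed unit is 0.34 < 1, so contributing 0 is dominant for every player. At the Nash equilibrium everyone keeps their 51, and the group total is 9 × 51 = 459.
Each contributed unit returns 3.060 to the group as a whole (0.34 to each of 9 players), which exceeds 1, so the social optimum is full contribution: group total = 3.060 × 459 = 1404.54.
Efficiency loss = 1404.54 − 459 = 945.54.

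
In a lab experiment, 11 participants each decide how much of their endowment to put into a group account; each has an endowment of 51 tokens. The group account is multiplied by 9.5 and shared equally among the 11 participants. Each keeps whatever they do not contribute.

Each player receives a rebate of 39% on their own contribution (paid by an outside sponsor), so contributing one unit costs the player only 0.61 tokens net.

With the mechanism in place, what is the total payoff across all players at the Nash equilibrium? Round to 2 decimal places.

With the mechanism, a contributed unit returns (9.5/11) / 0.61 = 1.4158 per unit of net cost to the contributor — now above 1 — so contributing fully is weakly dominant for every player.
So the Nash equilibrium is full contribution by all 11; the group earns 11 × (51 × 0.39 + 9.5 × 51) = 5548.29.

5548.29 tokens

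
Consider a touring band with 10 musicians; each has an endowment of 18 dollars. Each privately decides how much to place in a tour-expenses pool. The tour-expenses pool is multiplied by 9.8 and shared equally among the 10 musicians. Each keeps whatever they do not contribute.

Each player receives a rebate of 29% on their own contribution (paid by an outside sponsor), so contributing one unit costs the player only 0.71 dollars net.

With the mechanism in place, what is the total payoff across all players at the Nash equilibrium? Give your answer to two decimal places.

1816.20 dollars

Under the mechanism each unit contributed yields (9.8/10) / 0.71 = 1.3803 back to its contributor per unit of net cost, which exceeds 1, making full contribution the dominant choice for everyone.
So the Nash equilibrium is full contribution by all 10; the group earns 10 × (18 × 0.29 + 9.8 × 18) = 1816.20.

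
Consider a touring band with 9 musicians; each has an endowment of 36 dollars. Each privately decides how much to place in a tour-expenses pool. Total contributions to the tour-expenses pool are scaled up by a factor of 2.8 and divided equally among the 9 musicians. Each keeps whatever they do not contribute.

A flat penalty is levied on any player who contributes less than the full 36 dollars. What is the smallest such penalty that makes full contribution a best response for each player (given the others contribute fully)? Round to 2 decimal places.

Given the others contribute fully, the best deviation is to contribute 0 (any partial contribution still incurs the fine and gives up units whose private return 0.3111 is below 1).
Deviating from 36 to 0 saves 36 dollars but forfeits the deviator's share of the drop in the tour-expenses pool: 2.8/9 × 36 = 11.20.
So the deviation gain is 36 − 11.20 = 24.80, and the fine must be at least 24.80 dollars to wipe it out.

24.80 dollars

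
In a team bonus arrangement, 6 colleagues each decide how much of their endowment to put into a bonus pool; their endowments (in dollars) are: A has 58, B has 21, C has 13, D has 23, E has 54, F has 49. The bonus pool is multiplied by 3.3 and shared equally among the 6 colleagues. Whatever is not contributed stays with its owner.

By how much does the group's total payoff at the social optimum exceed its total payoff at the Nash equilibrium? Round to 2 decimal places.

501.40 dollars

The private return per contributed unit is 3.3/6 = 0.5500 < 1 for every player regardless of endowment, so the Nash equilibrium is zero contribution and the group total is Σ E_j = 58 + 21 + 13 + 23 + 54 + 49 = 218.
Each contributed unit returns 3.300 to the group, so the social optimum is full contribution by everyone: group total = 3.300 × 218 = 719.40.
Efficiency loss = (3.300 − 1) × 218 = 501.40.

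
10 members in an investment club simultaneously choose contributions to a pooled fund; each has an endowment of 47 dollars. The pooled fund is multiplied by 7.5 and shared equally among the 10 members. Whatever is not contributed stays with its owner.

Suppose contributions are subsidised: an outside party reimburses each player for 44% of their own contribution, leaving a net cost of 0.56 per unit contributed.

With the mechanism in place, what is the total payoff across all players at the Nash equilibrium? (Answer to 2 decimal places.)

Under the mechanism each unit contributed yields (7.5/10) / 0.56 = 1.3393 back to its contributor per unit of net cost, which exceeds 1, making full contribution the dominant choice for everyone.
So the Nash equilibrium is full contribution by all 10; the group earns 10 × (47 × 0.44 + 7.5 × 47) = 3731.80.

3731.80 dollars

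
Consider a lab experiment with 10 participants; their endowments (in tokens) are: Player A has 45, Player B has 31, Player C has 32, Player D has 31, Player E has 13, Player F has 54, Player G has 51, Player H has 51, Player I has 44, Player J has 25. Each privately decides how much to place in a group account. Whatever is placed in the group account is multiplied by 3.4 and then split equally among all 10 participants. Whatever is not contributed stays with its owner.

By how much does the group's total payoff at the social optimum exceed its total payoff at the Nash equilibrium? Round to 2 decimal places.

904.80 tokens

The private return per contributed unit is 3.4/10 = 0.3400 < 1 for every player regardless of endowment, so the Nash equilibrium is zero contribution and the group total is Σ E_j = 45 + 31 + 32 + 31 + 13 + 54 + 51 + 51 + 44 + 25 = 377.
Each contributed unit returns 3.400 to the group, so the social optimum is full contribution by everyone: group total = 3.400 × 377 = 1281.80.
Efficiency loss = (3.400 − 1) × 377 = 904.80.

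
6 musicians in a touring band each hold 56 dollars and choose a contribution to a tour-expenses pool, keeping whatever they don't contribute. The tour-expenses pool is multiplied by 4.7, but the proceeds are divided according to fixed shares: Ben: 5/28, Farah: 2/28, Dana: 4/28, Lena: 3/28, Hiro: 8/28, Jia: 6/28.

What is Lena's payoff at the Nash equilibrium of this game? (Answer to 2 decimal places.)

For player j, contributing a unit is worthwhile iff 4.7 × (j's share) ≥ 1, i.e. iff j's share is at least 0.2128.
Hiro and Jia clear that bar, contributing 56 each; the remaining 4 contribute 0. Total contributed: 112.
Lena keeps 56 and receives 4.7 × 112 × 3/28 = 56.40 from the tour-expenses pool, for a payoff of 112.40.

112.40 dollars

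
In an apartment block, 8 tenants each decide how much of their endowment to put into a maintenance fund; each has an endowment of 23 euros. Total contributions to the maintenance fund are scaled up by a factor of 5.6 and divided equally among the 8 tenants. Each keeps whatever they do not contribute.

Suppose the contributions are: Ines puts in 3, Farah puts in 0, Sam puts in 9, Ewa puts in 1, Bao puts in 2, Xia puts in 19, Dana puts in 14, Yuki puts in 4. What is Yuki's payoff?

Total contributed: 3 + 0 + 9 + 1 + 2 + 19 + 14 + 4 = 52.
Each receives 5.6 × 52 / 8 = 36.40 from the maintenance fund.
Yuki keeps 23 − 4 = 19, so Yuki's payoff is 19 + 36.40 = 55.40.

55.40 euros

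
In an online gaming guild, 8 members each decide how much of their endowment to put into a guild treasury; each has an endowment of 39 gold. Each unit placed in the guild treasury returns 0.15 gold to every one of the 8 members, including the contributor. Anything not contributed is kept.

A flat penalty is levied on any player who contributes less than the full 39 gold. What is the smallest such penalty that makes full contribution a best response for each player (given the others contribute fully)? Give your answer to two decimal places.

Given the others contribute fully, the best deviation is to contribute 0 (any partial contribution still incurs the fine and gives up units whose private return 0.15 is below 1).
Deviating from 39 to 0 saves 39 gold but forfeits the deviator's share of the drop in the guild treasury: 0.15 × 39 = 5.85.
So the deviation gain is 39 − 5.85 = 33.15, and the fine must be at least 33.15 gold to wipe it out.

33.15 gold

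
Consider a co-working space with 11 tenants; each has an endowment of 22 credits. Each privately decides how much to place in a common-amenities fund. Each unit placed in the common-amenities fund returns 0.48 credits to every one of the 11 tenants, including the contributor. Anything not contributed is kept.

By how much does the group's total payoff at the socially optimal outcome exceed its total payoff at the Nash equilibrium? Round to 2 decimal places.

1035.76 credits

The private return per contributed unit is 0.48 < 1, so contributing 0 is dominant for every player. At the Nash equilibrium everyone keeps their 22, and the group total is 11 × 22 = 242.
Each contributed unit returns 5.280 to the group as a whole (0.48 to each of 11 players), which exceeds 1, so the social optimum is full contribution: group total = 5.280 × 242 = 1277.76.
Efficiency loss = 1277.76 − 242 = 1035.76.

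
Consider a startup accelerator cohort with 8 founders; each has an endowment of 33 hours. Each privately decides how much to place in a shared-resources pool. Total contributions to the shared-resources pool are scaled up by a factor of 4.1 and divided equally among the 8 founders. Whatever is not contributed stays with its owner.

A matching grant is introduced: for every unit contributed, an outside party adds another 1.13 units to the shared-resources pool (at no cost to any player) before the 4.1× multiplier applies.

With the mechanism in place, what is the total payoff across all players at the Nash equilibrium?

2305.51 hours

The effective private return per unit is now 4.1 × 2.13 / 8 = 1.0916 > 1, so every player's dominant strategy flips to full contribution.
At the Nash equilibrium everyone contributes 33. Group total payoff = 4.1 × 2.13 × 264 = 2305.51.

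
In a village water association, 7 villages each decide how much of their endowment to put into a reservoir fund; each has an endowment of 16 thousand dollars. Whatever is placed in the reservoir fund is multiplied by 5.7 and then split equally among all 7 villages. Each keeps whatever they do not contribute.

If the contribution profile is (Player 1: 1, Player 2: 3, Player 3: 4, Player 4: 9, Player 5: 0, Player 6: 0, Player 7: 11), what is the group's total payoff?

243.60 thousand dollars

Total contributed: 1 + 3 + 4 + 9 + 0 + 0 + 11 = 28; total kept: 7 × 16 − 28 = 84.
The reservoir fund pays out 5.7 × 28 = 159.60 in aggregate.
Group total = 84 + 159.60 = 243.60.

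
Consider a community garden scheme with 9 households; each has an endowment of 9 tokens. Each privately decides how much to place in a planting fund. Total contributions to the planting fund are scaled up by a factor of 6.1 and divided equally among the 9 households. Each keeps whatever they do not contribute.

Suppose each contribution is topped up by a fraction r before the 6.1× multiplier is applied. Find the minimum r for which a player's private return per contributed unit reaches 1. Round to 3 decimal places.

0.475

With matching at rate r, one contributed unit becomes (1 + r) in the planting fund and returns 6.1 × (1 + r) / 9 to the contributor.
Setting this equal to 1: 1 + r = 9/6.1 = 1.4754.
So the minimum matching rate is r = 1.4754 − 1 = 0.475.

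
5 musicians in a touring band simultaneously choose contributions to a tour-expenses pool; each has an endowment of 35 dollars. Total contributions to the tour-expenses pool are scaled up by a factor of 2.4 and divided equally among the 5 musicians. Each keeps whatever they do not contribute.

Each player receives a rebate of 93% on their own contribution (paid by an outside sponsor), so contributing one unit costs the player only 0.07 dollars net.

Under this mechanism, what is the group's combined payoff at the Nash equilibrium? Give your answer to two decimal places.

The effective private return per unit is now (2.4/5) / 0.07 = 6.8571 > 1, so every player's dominant strategy flips to full contribution.
So the Nash equilibrium is full contribution by all 5; the group earns 5 × (35 × 0.93 + 2.4 × 35) = 582.75.

582.75 dollars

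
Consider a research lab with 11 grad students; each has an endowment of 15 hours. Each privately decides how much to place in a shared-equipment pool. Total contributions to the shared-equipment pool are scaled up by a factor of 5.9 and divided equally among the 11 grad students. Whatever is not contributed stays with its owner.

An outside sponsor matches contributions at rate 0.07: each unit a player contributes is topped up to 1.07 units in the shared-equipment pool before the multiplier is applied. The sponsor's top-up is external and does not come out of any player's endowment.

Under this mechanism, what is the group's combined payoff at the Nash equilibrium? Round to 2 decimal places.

165.00 hours

The effective private return is 5.9 × 1.07 / 11 = 0.5739, which is still under 1, so the mechanism doesn't change anyone's dominant strategy: zero contribution.
At the Nash equilibrium no one contributes; group total payoff = 11 × 15 = 165.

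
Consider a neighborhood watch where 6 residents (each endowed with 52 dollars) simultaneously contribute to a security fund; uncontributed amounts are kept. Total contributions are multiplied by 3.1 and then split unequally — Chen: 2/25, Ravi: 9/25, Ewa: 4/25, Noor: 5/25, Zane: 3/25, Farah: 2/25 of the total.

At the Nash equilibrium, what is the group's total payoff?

Each unit j contributes comes back to j as 3.1 × (j's share), so j prefers to contribute only if that share exceeds 1/3.1 = 0.3226; otherwise keeping the unit dominates.
Ravi alone (share 9/25) is above the threshold, contributing 52; the remaining 5 contribute 0. Total contributed: 52.
The security fund pays out 3.1 × 52 = 161.20 in total (split across the unequal shares, but the aggregate is all that matters for the group sum).
The 5 free-riders keep 52 each, adding 260. Group total = 260 + 161.20 = 421.20.

421.20 dollars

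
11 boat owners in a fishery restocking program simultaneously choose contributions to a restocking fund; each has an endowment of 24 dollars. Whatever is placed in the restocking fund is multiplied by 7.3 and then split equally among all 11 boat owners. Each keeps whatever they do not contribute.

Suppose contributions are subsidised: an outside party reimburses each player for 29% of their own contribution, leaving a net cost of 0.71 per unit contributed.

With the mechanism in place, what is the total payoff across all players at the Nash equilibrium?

Even with the mechanism, each unit contributed returns only (7.3/11) / 0.71 = 0.9347 per unit of net cost, so contributing nothing is still dominant.
At the Nash equilibrium no one contributes; group total payoff = 11 × 24 = 264.

264.00 dollars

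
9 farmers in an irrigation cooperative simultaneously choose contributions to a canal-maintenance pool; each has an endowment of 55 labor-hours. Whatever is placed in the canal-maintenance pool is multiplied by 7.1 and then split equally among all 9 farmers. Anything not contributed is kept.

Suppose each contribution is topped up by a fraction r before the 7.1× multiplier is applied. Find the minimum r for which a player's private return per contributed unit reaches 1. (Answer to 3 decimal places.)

With matching at rate r, one contributed unit becomes (1 + r) in the canal-maintenance pool and returns 7.1 × (1 + r) / 9 to the contributor.
Setting this equal to 1: 1 + r = 9/7.1 = 1.2676.
So the minimum matching rate is r = 1.2676 − 1 = 0.268.

0.268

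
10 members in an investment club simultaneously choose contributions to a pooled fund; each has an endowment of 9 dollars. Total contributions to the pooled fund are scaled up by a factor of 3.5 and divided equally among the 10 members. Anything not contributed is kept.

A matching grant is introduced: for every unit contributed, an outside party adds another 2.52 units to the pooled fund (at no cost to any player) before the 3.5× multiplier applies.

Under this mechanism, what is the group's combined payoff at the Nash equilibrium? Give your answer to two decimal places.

The effective private return per unit is now 3.5 × 3.52 / 10 = 1.2320 > 1, so every player's dominant strategy flips to full contribution.
So the Nash equilibrium is full contribution by all 10; the group earns 3.5 × 3.52 × 90 = 1108.80.

1108.80 dollars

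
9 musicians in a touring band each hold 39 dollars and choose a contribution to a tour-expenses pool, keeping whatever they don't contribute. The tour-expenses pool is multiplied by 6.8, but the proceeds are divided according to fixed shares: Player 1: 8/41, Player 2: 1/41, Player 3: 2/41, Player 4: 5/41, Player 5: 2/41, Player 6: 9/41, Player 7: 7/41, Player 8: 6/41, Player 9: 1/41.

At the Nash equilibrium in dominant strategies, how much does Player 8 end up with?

155.43 dollars

Each unit j contributes comes back to j as 6.8 × (j's share), so j prefers to contribute only if that share exceeds 1/6.8 = 0.1471; otherwise keeping the unit dominates.
Player 1, Player 6 and Player 7 are above the threshold, contributing 39 each; the remaining 6 contribute 0. Total contributed: 117.
Player 8 keeps 39 and receives 6.8 × 117 × 6/41 = 116.43 from the tour-expenses pool, for a payoff of 155.43.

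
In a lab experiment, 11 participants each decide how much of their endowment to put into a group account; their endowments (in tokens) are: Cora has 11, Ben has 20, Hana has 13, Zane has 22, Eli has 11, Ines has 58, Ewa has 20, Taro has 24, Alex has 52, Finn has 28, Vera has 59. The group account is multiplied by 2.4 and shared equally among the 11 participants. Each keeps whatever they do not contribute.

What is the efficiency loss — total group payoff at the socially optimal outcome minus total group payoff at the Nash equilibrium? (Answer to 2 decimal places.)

The private return per contributed unit is 2.4/11 = 0.2182 < 1 for every player regardless of endowment, so the Nash equilibrium is zero contribution and the group total is Σ E_j = 11 + 20 + 13 + 22 + 11 + 58 + 20 + 24 + 52 + 28 + 59 = 318.
Each contributed unit returns 2.400 to the group, so the social optimum is full contribution by everyone: group total = 2.400 × 318 = 763.20.
Efficiency loss = (2.400 − 1) × 318 = 445.20.

445.20 tokens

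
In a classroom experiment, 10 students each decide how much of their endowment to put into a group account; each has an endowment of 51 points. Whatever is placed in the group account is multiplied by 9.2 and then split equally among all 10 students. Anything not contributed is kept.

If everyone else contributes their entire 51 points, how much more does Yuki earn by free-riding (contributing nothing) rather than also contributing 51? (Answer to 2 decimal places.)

4.08 points

Switching from a contribution of 51 to 0 lets Yuki keep an extra 51 points, but lowers the group account by 51, which costs Yuki their own share of that drop: 9.2/10 × 51 = 46.92.
Net gain = 51 − 46.92 = 4.08. The private return per contributed unit (0.9200) is below 1, so free-riding is indeed the best response regardless of what the others do.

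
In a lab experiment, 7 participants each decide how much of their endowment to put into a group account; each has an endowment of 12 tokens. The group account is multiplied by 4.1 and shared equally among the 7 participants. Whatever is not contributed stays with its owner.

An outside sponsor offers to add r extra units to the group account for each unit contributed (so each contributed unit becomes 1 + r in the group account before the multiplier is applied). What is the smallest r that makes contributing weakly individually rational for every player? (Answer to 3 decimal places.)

With matching at rate r, one contributed unit becomes (1 + r) in the group account and returns 4.1 × (1 + r) / 7 to the contributor.
Setting this equal to 1: 1 + r = 7/4.1 = 1.7073.
So the minimum matching rate is r = 1.7073 − 1 = 0.707.

0.707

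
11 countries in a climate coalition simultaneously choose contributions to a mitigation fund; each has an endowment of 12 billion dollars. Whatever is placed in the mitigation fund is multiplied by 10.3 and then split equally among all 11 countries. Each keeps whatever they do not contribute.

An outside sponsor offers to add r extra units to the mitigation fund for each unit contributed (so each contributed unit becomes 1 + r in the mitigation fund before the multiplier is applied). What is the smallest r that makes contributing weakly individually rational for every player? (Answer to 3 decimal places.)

With matching at rate r, one contributed unit becomes (1 + r) in the mitigation fund and returns 10.3 × (1 + r) / 11 to the contributor.
Setting this equal to 1: 1 + r = 11/10.3 = 1.0680.
So the minimum matching rate is r = 1.0680 − 1 = 0.068.

0.068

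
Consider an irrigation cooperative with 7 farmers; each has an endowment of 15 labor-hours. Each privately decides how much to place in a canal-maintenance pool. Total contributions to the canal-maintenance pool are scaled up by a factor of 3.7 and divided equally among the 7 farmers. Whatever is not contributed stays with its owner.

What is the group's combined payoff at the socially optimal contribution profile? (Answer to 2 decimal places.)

Each contributed unit returns 3.700 to the group as a whole (0.5286 to each of 7 players), which exceeds 1, so the social optimum is full contribution: group total = 3.700 × 105 = 388.50.

388.50 labor-hours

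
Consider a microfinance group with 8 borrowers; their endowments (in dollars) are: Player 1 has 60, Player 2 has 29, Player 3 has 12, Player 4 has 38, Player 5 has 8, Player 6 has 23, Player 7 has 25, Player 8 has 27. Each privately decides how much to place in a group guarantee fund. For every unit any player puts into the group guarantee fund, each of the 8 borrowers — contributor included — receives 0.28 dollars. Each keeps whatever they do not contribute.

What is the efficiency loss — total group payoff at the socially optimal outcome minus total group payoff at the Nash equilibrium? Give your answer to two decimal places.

The private return per contributed unit is 0.28 < 1 for everyone, so the Nash equilibrium is zero contribution and the group total is Σ E_j = 60 + 29 + 12 + 38 + 8 + 23 + 25 + 27 = 222.
Each contributed unit returns 2.240 to the group, so the social optimum is full contribution by everyone: group total = 2.240 × 222 = 497.28.
Efficiency loss = (2.240 − 1) × 222 = 275.28.

275.28 dollars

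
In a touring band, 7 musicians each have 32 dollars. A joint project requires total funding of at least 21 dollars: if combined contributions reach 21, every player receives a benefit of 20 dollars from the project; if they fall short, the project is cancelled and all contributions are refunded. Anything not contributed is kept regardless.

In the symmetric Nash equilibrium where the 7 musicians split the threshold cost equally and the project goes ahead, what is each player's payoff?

49 dollars

Equal share of the threshold: 21/7 = 3.
At this profile no one gains by cutting their contribution: any cut drops the total below 21, the project is cancelled, contributions are refunded, and the deviator ends with 32, which is less than 32 − 3 + 20 = 49. Contributing more than 3 just wastes the excess. So contributing exactly 3 is a best response.
Each player's payoff: 32 − 3 + 20 = 49.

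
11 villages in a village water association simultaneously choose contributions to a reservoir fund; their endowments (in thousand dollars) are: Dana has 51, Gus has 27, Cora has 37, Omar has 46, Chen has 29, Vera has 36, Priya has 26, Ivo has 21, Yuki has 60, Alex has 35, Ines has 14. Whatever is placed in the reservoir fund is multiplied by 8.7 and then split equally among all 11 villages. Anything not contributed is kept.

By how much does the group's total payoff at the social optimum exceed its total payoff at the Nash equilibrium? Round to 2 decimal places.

2941.40 thousand dollars

The private return per contributed unit is 8.7/11 = 0.7909 < 1 for every player regardless of endowment, so the Nash equilibrium is zero contribution and the group total is Σ E_j = 51 + 27 + 37 + 46 + 29 + 36 + 26 + 21 + 60 + 35 + 14 = 382.
Each contributed unit returns 8.700 to the group, so the social optimum is full contribution by everyone: group total = 8.700 × 382 = 3323.40.
Efficiency loss = (8.700 − 1) × 382 = 2941.40.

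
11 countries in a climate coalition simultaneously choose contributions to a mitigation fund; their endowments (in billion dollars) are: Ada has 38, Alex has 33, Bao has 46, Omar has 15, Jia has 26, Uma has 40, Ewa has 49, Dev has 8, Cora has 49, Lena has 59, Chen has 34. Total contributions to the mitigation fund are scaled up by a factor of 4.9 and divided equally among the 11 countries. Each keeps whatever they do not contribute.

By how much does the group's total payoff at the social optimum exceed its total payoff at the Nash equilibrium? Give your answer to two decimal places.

The private return per contributed unit is 4.9/11 = 0.4455 < 1 for every player regardless of endowment, so the Nash equilibrium is zero contribution and the group total is Σ E_j = 38 + 33 + 46 + 15 + 26 + 40 + 49 + 8 + 49 + 59 + 34 = 397.
Each contributed unit returns 4.900 to the group, so the social optimum is full contribution by everyone: group total = 4.900 × 397 = 1945.30.
Efficiency loss = (4.900 − 1) × 397 = 1548.30.

1548.30 billion dollars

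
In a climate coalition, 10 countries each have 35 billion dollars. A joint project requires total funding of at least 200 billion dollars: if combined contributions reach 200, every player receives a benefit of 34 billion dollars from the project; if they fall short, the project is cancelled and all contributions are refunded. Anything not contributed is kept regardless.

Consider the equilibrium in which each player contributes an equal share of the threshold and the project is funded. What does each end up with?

49 billion dollars

Equal share of the threshold: 200/10 = 20.
At this profile no one gains by cutting their contribution: any cut drops the total below 200, the project is cancelled, contributions are refunded, and the deviator ends with 35, which is less than 35 − 20 + 34 = 49. Contributing more than 20 just wastes the excess. So contributing exactly 20 is a best response.
Each player's payoff: 35 − 20 + 34 = 49.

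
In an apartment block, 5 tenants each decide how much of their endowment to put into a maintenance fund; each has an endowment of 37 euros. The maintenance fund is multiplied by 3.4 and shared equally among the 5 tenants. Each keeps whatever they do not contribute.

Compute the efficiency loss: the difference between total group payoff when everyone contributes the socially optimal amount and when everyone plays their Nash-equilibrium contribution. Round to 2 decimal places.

444.00 euros

Each contributed unit returns 3.4/5 = 0.6800 to its contributor — below 1 — so contributing 0 is dominant for every player. At the Nash equilibrium everyone keeps their 37, and the group total is 5 × 37 = 185.
Each contributed unit returns 3.400 to the group as a whole (0.6800 to each of 5 players), which exceeds 1, so the social optimum is full contribution: group total = 3.400 × 185 = 629.00.
Efficiency loss = 629.00 − 185 = 444.00.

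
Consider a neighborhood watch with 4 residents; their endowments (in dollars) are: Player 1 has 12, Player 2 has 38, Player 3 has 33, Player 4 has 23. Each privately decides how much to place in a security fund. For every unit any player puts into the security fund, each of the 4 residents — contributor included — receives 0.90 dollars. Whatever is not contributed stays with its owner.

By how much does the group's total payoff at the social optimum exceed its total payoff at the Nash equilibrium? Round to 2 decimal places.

275.60 dollars

The private return per contributed unit is 0.90 < 1 for everyone, so the Nash equilibrium is zero contribution and the group total is Σ E_j = 12 + 38 + 33 + 23 = 106.
Each contributed unit returns 3.600 to the group, so the social optimum is full contribution by everyone: group total = 3.600 × 106 = 381.60.
Efficiency loss = (3.600 − 1) × 106 = 275.60.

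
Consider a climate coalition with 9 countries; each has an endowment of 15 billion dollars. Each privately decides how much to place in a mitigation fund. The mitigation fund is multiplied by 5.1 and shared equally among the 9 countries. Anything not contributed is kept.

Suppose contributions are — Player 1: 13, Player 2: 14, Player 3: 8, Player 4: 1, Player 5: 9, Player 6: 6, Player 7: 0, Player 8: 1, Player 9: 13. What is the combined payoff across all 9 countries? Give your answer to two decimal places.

401.50 billion dollars

Total contributed: 13 + 14 + 8 + 1 + 9 + 6 + 0 + 1 + 13 = 65; total kept: 9 × 15 − 65 = 70.
The mitigation fund pays out 5.1 × 65 = 331.50 in aggregate.
Group total = 70 + 331.50 = 401.50.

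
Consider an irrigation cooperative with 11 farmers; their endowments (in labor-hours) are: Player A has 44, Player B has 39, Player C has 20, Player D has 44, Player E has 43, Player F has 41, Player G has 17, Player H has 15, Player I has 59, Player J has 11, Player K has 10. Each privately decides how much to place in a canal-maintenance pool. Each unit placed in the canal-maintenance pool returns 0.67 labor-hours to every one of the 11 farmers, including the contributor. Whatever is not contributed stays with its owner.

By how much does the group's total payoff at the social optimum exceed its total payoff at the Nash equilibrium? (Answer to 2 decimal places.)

2184.91 labor-hours

The private return per contributed unit is 0.67 < 1 for everyone, so the Nash equilibrium is zero contribution and the group total is Σ E_j = 44 + 39 + 20 + 44 + 43 + 41 + 17 + 15 + 59 + 11 + 10 = 343.
Each contributed unit returns 7.370 to the group, so the social optimum is full contribution by everyone: group total = 7.370 × 343 = 2527.91.
Efficiency loss = (7.370 − 1) × 343 = 2184.91.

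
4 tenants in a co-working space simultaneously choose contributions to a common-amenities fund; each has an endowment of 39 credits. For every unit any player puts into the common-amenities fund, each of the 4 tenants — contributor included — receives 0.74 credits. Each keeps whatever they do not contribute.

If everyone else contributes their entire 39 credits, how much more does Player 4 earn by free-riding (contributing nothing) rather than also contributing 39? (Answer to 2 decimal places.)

10.14 credits

Switching from a contribution of 39 to 0 lets Player 4 keep an extra 39 credits, but lowers the common-amenities fund by 39, which costs Player 4 their own share of that drop: 0.74 × 39 = 28.86.
Net gain = 39 − 28.86 = 10.14. The private return per contributed unit (0.74) is below 1, so free-riding is indeed the best response regardless of what the others do.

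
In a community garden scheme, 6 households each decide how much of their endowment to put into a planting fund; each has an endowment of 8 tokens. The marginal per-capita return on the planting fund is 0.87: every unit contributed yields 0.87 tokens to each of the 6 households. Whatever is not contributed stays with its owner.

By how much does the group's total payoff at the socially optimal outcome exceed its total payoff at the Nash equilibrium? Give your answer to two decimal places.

The private return per contributed unit is 0.87 < 1, so contributing 0 is dominant for every player. At the Nash equilibrium everyone keeps their 8, and the group total is 6 × 8 = 48.
Each contributed unit returns 5.220 to the group as a whole (0.87 to each of 6 players), which exceeds 1, so the social optimum is full contribution: group total = 5.220 × 48 = 250.56.
Efficiency loss = 250.56 − 48 = 202.56.

202.56 tokens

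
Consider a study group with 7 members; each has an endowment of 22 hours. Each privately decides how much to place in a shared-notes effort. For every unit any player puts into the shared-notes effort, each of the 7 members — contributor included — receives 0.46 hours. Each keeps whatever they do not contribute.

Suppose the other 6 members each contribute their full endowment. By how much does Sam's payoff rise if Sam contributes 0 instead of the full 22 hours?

Switching from a contribution of 22 to 0 lets Sam keep an extra 22 hours, but lowers the shared-notes effort by 22, which costs Sam their own share of that drop: 0.46 × 22 = 10.12.
Net gain = 22 − 10.12 = 11.88. The private return per contributed unit (0.46) is below 1, so free-riding is indeed the best response regardless of what the others do.

11.88 hours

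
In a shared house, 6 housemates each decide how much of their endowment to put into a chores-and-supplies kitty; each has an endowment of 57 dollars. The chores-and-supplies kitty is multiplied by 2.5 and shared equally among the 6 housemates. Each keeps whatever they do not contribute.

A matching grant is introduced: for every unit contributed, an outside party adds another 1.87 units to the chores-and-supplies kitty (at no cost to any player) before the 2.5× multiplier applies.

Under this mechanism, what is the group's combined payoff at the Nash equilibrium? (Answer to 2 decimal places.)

Under the mechanism each unit contributed yields 2.5 × 2.87 / 6 = 1.1958 back to its contributor per unit of net cost, which exceeds 1, making full contribution the dominant choice for everyone.
So the Nash equilibrium is full contribution by all 6; the group earns 2.5 × 2.87 × 342 = 2453.85.

2453.85 dollars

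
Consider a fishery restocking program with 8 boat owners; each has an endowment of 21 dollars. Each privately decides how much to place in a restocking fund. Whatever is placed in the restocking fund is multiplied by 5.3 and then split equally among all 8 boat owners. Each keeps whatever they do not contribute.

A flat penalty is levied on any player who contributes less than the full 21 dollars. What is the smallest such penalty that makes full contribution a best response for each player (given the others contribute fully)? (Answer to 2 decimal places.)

7.09 dollars

Given the others contribute fully, the best deviation is to contribute 0 (any partial contribution still incurs the fine and gives up units whose private return 0.6625 is below 1).
Deviating from 21 to 0 saves 21 dollars but forfeits the deviator's share of the drop in the restocking fund: 5.3/8 × 21 = 13.91.
So the deviation gain is 21 − 13.91 = 7.09, and the fine must be at least 7.09 dollars to wipe it out.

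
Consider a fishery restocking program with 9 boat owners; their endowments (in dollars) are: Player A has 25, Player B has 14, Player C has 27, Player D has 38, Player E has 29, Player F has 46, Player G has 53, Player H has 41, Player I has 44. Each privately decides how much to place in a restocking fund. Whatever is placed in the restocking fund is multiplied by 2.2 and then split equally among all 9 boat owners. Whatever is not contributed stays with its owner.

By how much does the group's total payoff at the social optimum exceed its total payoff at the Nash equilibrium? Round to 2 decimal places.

The private return per contributed unit is 2.2/9 = 0.2444 < 1 for every player regardless of endowment, so the Nash equilibrium is zero contribution and the group total is Σ E_j = 25 + 14 + 27 + 38 + 29 + 46 + 53 + 41 + 44 = 317.
Each contributed unit returns 2.200 to the group, so the social optimum is full contribution by everyone: group total = 2.200 × 317 = 697.40.
Efficiency loss = (2.200 − 1) × 317 = 380.40.

380.40 dollars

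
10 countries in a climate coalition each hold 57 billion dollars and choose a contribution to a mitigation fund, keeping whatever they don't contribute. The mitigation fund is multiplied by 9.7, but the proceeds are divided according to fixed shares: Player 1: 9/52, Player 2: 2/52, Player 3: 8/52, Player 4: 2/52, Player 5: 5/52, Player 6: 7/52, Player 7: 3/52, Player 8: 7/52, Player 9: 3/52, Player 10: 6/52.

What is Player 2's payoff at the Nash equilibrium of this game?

Player j's private return per contributed unit is 9.7 × (j's share). Contributing is weakly dominant for j when that share is at least 1/9.7 = 0.1031, and contributing 0 is dominant otherwise.
Player 1, Player 3, Player 6, Player 8 and Player 10 clear that bar, contributing 57 each; the remaining 5 contribute 0. Total contributed: 285.
Player 2 keeps 57 and receives 9.7 × 285 × 2/52 = 106.33 from the mitigation fund, for a payoff of 163.33.

163.33 billion dollars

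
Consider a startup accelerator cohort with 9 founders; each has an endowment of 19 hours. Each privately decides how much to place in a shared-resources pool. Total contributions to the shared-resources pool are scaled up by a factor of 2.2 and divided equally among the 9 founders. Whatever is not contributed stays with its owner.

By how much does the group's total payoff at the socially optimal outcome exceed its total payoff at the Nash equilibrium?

205.20 hours

Each contributed unit returns 2.2/9 = 0.2444 to its contributor — below 1 — so contributing 0 is dominant for every player. At the Nash equilibrium everyone keeps their 19, and the group total is 9 × 19 = 171.
Each contributed unit returns 2.200 to the group as a whole (0.2444 to each of 9 players), which exceeds 1, so the social optimum is full contribution: group total = 2.200 × 171 = 376.20.
Efficiency loss = 376.20 − 171 = 205.20.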